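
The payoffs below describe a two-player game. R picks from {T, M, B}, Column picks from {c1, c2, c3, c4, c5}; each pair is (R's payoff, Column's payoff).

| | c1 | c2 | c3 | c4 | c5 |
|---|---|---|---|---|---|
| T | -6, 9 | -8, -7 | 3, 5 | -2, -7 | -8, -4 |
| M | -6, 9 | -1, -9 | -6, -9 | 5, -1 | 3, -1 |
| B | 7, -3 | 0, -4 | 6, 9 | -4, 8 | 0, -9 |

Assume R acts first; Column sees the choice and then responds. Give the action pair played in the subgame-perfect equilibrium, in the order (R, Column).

(B, c3)

Solve by backward induction (R leads).
- T: Column compares 9, -7, 5, -7, -4 and picks c1; R would get -6.
- M: Column compares 9, -9, -9, -1, -1 and picks c1; R would get -6.
- B: Column compares -3, -4, 9, 8, -9 and picks c3; R would get 6.
Maximizing over -6, -6, 6, R chooses B. Subgame-perfect outcome: (B, c3) with payoffs (6, 9).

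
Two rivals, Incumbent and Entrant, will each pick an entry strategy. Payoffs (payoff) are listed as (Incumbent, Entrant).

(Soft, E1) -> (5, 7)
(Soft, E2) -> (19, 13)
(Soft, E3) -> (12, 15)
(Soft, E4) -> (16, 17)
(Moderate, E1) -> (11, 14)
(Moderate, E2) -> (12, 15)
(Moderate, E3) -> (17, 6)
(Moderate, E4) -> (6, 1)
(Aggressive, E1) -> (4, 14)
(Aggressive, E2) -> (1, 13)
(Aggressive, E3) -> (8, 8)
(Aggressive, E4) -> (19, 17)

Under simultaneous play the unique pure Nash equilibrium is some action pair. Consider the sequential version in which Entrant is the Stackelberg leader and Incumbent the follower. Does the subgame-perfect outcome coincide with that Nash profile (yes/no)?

yes

Incumbent best-responds to each possible Entrant move:
- E1: BR = Moderate, leader payoff 14.
- E2: BR = Soft, leader payoff 13.
- E3: BR = Moderate, leader payoff 6.
- E4: BR = Aggressive, leader payoff 17.
Maximizing over 14, 13, 6, 17, Entrant chooses E4. Subgame-perfect outcome: (Aggressive, E4) with payoffs (19, 17).
Now find the simultaneous Nash equilibrium.
Incumbent's best replies: E1→Moderate; E2→Soft; E3→Moderate; E4→Aggressive.
Entrant's best replies: Soft→E4; Moderate→E2; Aggressive→E4.
Only (Aggressive, E4) has each player best-responding; Nash payoffs (19, 17).
Sequential outcome (Aggressive, E4) coincides with the Nash profile (Aggressive, E4).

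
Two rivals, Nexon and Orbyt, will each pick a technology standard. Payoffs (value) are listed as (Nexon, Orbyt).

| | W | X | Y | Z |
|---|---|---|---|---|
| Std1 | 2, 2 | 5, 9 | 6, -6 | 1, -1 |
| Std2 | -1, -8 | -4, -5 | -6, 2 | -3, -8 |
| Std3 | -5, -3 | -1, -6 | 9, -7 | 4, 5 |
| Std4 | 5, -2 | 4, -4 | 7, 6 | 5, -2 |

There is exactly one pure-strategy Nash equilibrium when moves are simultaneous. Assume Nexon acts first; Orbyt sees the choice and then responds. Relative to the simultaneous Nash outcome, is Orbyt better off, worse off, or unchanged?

Solve by backward induction (Nexon leads).
- Std1: BR = X, leader payoff 5.
- Std2: BR = Y, leader payoff -6.
- Std3: BR = Z, leader payoff 4.
- Std4: BR = Y, leader payoff 7.
Maximizing over 5, -6, 4, 7, Nexon chooses Std4. Subgame-perfect outcome: (Std4, Y) with payoffs (7, 6).
For the simultaneous game, intersect best replies.
Nexon's best replies: W→Std4; X→Std1; Y→Std3; Z→Std4.
Orbyt's best replies: Std1→X; Std2→Y; Std3→Z; Std4→Y.
Only (Std1, X) has each player best-responding; Nash payoffs (5, 9).
Orbyt earns 6 sequentially versus 9 at the Nash outcome: worse off.

worse off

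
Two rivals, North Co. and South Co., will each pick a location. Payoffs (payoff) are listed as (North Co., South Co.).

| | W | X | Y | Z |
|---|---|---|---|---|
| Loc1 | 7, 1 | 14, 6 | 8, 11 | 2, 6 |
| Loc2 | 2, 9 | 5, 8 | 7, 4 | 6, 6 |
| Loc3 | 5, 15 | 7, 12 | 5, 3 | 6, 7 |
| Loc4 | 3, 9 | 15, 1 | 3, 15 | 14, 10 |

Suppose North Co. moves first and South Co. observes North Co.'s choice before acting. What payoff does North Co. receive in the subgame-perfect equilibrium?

Solve by backward induction (North Co. leads).
- Loc1: BR = Y, leader payoff 8.
- Loc2: BR = W, leader payoff 2.
- Loc3: BR = W, leader payoff 5.
- Loc4: BR = Y, leader payoff 3.
North Co.'s induced payoffs are 8, 2, 5, 3, so North Co. commits to Loc1. Subgame-perfect outcome: (Loc1, Y) with payoffs (8, 11).

8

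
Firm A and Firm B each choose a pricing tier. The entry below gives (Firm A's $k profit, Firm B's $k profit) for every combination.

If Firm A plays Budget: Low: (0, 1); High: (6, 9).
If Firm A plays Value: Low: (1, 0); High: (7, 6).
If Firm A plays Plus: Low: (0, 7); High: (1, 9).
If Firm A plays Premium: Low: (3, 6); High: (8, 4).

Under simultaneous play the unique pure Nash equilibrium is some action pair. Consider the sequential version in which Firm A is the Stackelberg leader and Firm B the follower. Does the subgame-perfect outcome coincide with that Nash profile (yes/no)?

Work backward from Firm B's decision.
- Budget: BR = High, leader payoff 6.
- Value: BR = High, leader payoff 7.
- Plus: BR = High, leader payoff 1.
- Premium: BR = Low, leader payoff 3.
Maximizing over 6, 7, 1, 3, Firm A chooses Value. Subgame-perfect outcome: (Value, High) with payoffs (7, 6).
For the simultaneous game, intersect best replies.
Firm A's best replies: Low→Premium; High→Premium.
Firm B's best replies: Budget→High; Value→High; Plus→High; Premium→Low.
The unique mutual best reply is (Premium, Low), giving (3, 6).
Sequential outcome (Value, High) differs from the Nash profile (Premium, Low).

no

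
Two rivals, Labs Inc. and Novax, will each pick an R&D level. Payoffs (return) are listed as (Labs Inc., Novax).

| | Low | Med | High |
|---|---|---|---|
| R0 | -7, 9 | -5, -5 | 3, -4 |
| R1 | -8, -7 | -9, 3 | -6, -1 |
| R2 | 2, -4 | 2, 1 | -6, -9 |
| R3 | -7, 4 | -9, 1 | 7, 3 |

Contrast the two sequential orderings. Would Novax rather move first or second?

If Labs Inc. leads: Novax's best replies are R0→Low, R1→Med, R2→Med, R3→Low; Labs Inc.'s induced payoffs -7, -9, 2, -7; outcome (R2, Med), payoffs (2, 1).
If Novax leads: Labs Inc.'s best replies are Low→R2, Med→R2, High→R3; Novax's induced payoffs -4, 1, 3; outcome (R3, High), payoffs (7, 3).
Novax gets 3 moving first and 1 moving second, so Novax prefers to move first.

first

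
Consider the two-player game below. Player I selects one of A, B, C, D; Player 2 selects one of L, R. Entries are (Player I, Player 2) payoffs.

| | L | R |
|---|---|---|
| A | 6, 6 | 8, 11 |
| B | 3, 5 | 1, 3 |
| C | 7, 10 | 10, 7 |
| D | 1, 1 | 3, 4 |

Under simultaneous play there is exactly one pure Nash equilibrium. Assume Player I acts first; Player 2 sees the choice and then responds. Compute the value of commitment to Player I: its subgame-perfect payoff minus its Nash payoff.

Solve by backward induction (Player I leads).
- A: Player 2 compares 6, 11 and picks R; Player I would get 8.
- B: Player 2 compares 5, 3 and picks L; Player I would get 3.
- C: Player 2 compares 10, 7 and picks L; Player I would get 7.
- D: Player 2 compares 1, 4 and picks R; Player I would get 3.
Among 8, 3, 7, 3, the best is 8 at A. Subgame-perfect outcome: (A, R) with payoffs (8, 11).
For the simultaneous game, intersect best replies.
Player I's best replies: L→C; R→C.
Player 2's best replies: A→R; B→L; C→L; D→R.
Only (C, L) has each player best-responding; Nash payoffs (7, 10).
Player I's commitment gain: 8 − 7 = 1.

1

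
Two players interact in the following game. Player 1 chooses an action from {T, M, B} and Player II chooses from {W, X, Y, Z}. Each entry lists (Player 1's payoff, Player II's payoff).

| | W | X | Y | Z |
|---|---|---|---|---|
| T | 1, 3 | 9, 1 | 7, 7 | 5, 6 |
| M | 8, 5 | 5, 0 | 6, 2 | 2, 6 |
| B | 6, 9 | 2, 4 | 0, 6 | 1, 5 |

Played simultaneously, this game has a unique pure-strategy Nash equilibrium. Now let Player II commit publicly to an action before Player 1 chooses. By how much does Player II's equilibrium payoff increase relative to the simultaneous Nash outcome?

0

Work backward from Player 1's decision.
- W → Player 1 plays M (best of 1, 8, 6); Player II gets 5.
- X → Player 1 plays T (best of 9, 5, 2); Player II gets 1.
- Y → Player 1 plays T (best of 7, 6, 0); Player II gets 7.
- Z → Player 1 plays T (best of 5, 2, 1); Player II gets 6.
Among 5, 1, 7, 6, the best is 7 at Y. Subgame-perfect outcome: (T, Y) with payoffs (7, 7).
For the simultaneous game, intersect best replies.
Player 1's best replies: W→M; X→T; Y→T; Z→T.
Player II's best replies: T→Y; M→Z; B→W.
The unique mutual best reply is (T, Y), giving (7, 7).
Player II's commitment gain: 7 − 7 = 0.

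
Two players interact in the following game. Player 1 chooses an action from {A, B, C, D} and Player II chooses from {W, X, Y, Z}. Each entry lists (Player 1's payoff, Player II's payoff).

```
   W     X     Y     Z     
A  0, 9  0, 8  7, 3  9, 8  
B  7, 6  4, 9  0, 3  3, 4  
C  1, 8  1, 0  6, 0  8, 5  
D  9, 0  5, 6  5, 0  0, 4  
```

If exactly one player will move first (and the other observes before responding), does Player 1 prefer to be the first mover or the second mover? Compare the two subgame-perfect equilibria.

If Player 1 leads: Player II's best replies are A→W, B→X, C→W, D→X; Player 1's induced payoffs 0, 4, 1, 5; outcome (D, X), payoffs (5, 6).
If Player II leads: Player 1's best replies are W→D, X→D, Y→A, Z→A; Player II's induced payoffs 0, 6, 3, 8; outcome (A, Z), payoffs (9, 8).
Player 1 gets 5 moving first and 9 moving second, so Player 1 prefers to move second.

second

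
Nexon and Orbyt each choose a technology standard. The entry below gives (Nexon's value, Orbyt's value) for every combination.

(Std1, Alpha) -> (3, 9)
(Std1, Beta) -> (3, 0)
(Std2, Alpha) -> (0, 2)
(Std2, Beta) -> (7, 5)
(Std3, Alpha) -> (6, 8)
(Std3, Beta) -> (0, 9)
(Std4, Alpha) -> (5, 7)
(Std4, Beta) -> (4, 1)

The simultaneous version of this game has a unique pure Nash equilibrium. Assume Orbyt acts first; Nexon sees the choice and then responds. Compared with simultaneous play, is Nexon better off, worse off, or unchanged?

worse off

Nexon best-responds to each possible Orbyt move:
- Alpha: Nexon compares 3, 0, 6, 5 and picks Std3; Orbyt would get 8.
- Beta: Nexon compares 3, 7, 0, 4 and picks Std2; Orbyt would get 5.
Maximizing over 8, 5, Orbyt chooses Alpha. Subgame-perfect outcome: (Std3, Alpha) with payoffs (6, 8).
Under simultaneous play:
Nexon's best replies: Alpha→Std3; Beta→Std2.
Orbyt's best replies: Std1→Alpha; Std2→Beta; Std3→Beta; Std4→Alpha.
Only (Std2, Beta) has each player best-responding; Nash payoffs (7, 5).
Nexon earns 6 sequentially versus 7 at the Nash outcome: worse off.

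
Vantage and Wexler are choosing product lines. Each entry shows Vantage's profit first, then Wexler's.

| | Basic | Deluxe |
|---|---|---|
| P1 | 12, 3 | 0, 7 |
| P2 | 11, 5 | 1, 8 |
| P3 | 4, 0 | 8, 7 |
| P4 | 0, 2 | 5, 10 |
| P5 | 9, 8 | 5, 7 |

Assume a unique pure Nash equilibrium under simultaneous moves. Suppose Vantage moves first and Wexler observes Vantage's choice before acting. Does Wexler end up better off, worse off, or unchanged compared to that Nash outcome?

Solve by backward induction (Vantage leads).
- P1 → Wexler plays Deluxe (best of 3, 7); Vantage gets 0.
- P2 → Wexler plays Deluxe (best of 5, 8); Vantage gets 1.
- P3 → Wexler plays Deluxe (best of 0, 7); Vantage gets 8.
- P4 → Wexler plays Deluxe (best of 2, 10); Vantage gets 5.
- P5 → Wexler plays Basic (best of 8, 7); Vantage gets 9.
Among 0, 1, 8, 5, 9, the best is 9 at P5. Subgame-perfect outcome: (P5, Basic) with payoffs (9, 8).
Under simultaneous play:
Vantage's best replies: Basic→P1; Deluxe→P3.
Wexler's best replies: P1→Deluxe; P2→Deluxe; P3→Deluxe; P4→Deluxe; P5→Basic.
Only (P3, Deluxe) has each player best-responding; Nash payoffs (8, 7).
Wexler earns 8 sequentially versus 7 at the Nash outcome: better off.

better off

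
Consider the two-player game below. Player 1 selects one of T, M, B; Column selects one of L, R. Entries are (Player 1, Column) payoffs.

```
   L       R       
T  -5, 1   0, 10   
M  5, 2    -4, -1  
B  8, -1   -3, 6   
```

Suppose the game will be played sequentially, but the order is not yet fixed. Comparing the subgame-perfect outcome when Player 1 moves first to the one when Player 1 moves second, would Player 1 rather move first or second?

If Player 1 leads: Column's best replies are T→R, M→L, B→R; Player 1's induced payoffs 0, 5, -3; outcome (M, L), payoffs (5, 2).
If Column leads: Player 1's best replies are L→B, R→T; Column's induced payoffs -1, 10; outcome (T, R), payoffs (0, 10).
Player 1 gets 5 moving first and 0 moving second, so Player 1 prefers to move first.

first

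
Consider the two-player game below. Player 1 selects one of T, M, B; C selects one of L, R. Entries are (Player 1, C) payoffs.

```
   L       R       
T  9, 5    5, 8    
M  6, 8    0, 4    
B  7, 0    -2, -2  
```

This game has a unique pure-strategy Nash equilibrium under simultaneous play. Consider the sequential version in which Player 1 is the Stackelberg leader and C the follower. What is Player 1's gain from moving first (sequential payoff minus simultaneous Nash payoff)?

C best-responds to each possible Player 1 move:
- T: BR = R, leader payoff 5.
- M: BR = L, leader payoff 6.
- B: BR = L, leader payoff 7.
Among 5, 6, 7, the best is 7 at B. Subgame-perfect outcome: (B, L) with payoffs (7, 0).
Under simultaneous play:
Player 1's best replies: L→T; R→T.
C's best replies: T→R; M→L; B→L.
Only (T, R) has each player best-responding; Nash payoffs (5, 8).
Player 1's commitment gain: 7 − 5 = 2.

2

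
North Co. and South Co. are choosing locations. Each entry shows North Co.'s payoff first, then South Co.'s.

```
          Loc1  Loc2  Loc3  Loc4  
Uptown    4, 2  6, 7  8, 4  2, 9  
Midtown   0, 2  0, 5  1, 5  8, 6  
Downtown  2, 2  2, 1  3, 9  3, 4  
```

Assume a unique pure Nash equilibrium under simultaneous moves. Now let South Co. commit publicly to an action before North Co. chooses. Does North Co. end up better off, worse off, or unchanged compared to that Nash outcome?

Backward induction with South Co. moving first.
- Loc1: BR = Uptown, leader payoff 2.
- Loc2: BR = Uptown, leader payoff 7.
- Loc3: BR = Uptown, leader payoff 4.
- Loc4: BR = Midtown, leader payoff 6.
Among 2, 7, 4, 6, the best is 7 at Loc2. Subgame-perfect outcome: (Uptown, Loc2) with payoffs (6, 7).
Now find the simultaneous Nash equilibrium.
North Co.'s best replies: Loc1→Uptown; Loc2→Uptown; Loc3→Uptown; Loc4→Midtown.
South Co.'s best replies: Uptown→Loc4; Midtown→Loc4; Downtown→Loc3.
Only (Midtown, Loc4) has each player best-responding; Nash payoffs (8, 6).
North Co. earns 6 sequentially versus 8 at the Nash outcome: worse off.

worse off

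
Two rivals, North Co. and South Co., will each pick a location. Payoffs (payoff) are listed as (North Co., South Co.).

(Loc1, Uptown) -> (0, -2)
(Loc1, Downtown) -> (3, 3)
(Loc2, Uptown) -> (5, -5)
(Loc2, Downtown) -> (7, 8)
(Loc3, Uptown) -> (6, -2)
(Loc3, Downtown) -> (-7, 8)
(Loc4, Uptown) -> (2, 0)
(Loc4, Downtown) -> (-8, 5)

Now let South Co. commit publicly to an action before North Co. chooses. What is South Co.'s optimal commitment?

Downtown

Work backward from North Co.'s decision.
- Uptown → North Co. plays Loc3 (best of 0, 5, 6, 2); South Co. gets -2.
- Downtown → North Co. plays Loc2 (best of 3, 7, -7, -8); South Co. gets 8.
Maximizing over -2, 8, South Co. chooses Downtown. Subgame-perfect outcome: (Loc2, Downtown) with payoffs (7, 8).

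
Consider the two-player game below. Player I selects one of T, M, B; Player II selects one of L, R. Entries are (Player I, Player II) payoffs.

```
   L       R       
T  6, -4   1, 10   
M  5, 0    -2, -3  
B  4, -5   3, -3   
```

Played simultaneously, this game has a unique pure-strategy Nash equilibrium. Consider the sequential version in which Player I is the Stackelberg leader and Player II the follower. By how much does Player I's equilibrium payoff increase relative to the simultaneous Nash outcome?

Backward induction with Player I moving first.
- T: Player II compares -4, 10 and picks R; Player I would get 1.
- M: Player II compares 0, -3 and picks L; Player I would get 5.
- B: Player II compares -5, -3 and picks R; Player I would get 3.
Maximizing over 1, 5, 3, Player I chooses M. Subgame-perfect outcome: (M, L) with payoffs (5, 0).
Now find the simultaneous Nash equilibrium.
Player I's best replies: L→T; R→B.
Player II's best replies: T→R; M→L; B→R.
Only (B, R) has each player best-responding; Nash payoffs (3, -3).
Player I's commitment gain: 5 − 3 = 2.

2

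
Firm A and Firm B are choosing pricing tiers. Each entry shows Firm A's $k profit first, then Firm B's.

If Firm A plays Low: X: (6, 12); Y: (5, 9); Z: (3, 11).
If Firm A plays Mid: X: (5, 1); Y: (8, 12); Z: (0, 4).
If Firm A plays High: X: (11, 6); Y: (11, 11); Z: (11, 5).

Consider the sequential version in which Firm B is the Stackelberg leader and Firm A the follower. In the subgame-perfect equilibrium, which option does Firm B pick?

Y

Work backward from Firm A's decision.
- X: Firm A compares 6, 5, 11 and picks High; Firm B would get 6.
- Y: Firm A compares 5, 8, 11 and picks High; Firm B would get 11.
- Z: Firm A compares 3, 0, 11 and picks High; Firm B would get 5.
Among 6, 11, 5, the best is 11 at Y. Subgame-perfect outcome: (High, Y) with payoffs (11, 11).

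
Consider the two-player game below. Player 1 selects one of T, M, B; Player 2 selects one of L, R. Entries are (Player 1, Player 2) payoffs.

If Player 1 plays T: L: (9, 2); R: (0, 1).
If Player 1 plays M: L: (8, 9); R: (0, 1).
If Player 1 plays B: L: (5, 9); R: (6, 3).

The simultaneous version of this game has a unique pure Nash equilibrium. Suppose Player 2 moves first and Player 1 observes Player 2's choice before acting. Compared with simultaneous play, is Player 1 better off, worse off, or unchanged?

Work backward from Player 1's decision.
- L: BR = T, leader payoff 2.
- R: BR = B, leader payoff 3.
Maximizing over 2, 3, Player 2 chooses R. Subgame-perfect outcome: (B, R) with payoffs (6, 3).
Now find the simultaneous Nash equilibrium.
Player 1's best replies: L→T; R→B.
Player 2's best replies: T→L; M→L; B→L.
Only (T, L) has each player best-responding; Nash payoffs (9, 2).
Player 1 earns 6 sequentially versus 9 at the Nash outcome: worse off.

worse off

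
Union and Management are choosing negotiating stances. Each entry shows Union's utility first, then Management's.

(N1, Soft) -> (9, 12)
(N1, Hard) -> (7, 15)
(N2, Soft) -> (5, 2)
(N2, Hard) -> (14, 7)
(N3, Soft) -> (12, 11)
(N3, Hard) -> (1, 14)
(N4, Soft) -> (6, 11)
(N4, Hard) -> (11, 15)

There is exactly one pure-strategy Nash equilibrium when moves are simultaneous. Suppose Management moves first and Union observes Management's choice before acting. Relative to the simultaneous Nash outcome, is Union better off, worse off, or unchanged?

Work backward from Union's decision.
- Soft: Union compares 9, 5, 12, 6 and picks N3; Management would get 11.
- Hard: Union compares 7, 14, 1, 11 and picks N2; Management would get 7.
Maximizing over 11, 7, Management chooses Soft. Subgame-perfect outcome: (N3, Soft) with payoffs (12, 11).
For the simultaneous game, intersect best replies.
Union's best replies: Soft→N3; Hard→N2.
Management's best replies: N1→Hard; N2→Hard; N3→Hard; N4→Hard.
The unique mutual best reply is (N2, Hard), giving (14, 7).
Union earns 12 sequentially versus 14 at the Nash outcome: worse off.

worse off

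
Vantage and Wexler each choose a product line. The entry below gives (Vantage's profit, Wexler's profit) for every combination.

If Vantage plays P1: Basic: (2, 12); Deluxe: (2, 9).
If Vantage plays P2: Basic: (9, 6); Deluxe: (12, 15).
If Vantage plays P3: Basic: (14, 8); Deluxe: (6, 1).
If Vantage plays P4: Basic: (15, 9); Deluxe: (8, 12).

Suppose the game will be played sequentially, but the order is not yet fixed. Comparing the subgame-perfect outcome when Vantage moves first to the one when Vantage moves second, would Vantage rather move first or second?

If Vantage leads: Wexler's best replies are P1→Basic, P2→Deluxe, P3→Basic, P4→Deluxe; Vantage's induced payoffs 2, 12, 14, 8; outcome (P3, Basic), payoffs (14, 8).
If Wexler leads: Vantage's best replies are Basic→P4, Deluxe→P2; Wexler's induced payoffs 9, 15; outcome (P2, Deluxe), payoffs (12, 15).
Vantage gets 14 moving first and 12 moving second, so Vantage prefers to move first.

first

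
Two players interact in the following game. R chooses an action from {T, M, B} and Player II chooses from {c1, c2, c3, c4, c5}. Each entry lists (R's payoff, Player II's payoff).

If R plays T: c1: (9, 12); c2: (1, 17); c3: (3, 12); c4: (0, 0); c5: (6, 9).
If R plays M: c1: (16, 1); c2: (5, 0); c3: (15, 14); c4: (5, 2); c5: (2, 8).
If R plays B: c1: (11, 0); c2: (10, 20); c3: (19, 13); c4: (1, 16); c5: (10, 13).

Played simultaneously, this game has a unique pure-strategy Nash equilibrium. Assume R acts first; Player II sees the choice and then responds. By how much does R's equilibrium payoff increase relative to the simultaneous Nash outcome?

Backward induction with R moving first.
- T → Player II plays c2 (best of 12, 17, 12, 0, 9); R gets 1.
- M → Player II plays c3 (best of 1, 0, 14, 2, 8); R gets 15.
- B → Player II plays c2 (best of 0, 20, 13, 16, 13); R gets 10.
Among 1, 15, 10, the best is 15 at M. Subgame-perfect outcome: (M, c3) with payoffs (15, 14).
Now find the simultaneous Nash equilibrium.
R's best replies: c1→M; c2→B; c3→B; c4→M; c5→B.
Player II's best replies: T→c2; M→c3; B→c2.
Only (B, c2) has each player best-responding; Nash payoffs (10, 20).
R's commitment gain: 15 − 10 = 5.

5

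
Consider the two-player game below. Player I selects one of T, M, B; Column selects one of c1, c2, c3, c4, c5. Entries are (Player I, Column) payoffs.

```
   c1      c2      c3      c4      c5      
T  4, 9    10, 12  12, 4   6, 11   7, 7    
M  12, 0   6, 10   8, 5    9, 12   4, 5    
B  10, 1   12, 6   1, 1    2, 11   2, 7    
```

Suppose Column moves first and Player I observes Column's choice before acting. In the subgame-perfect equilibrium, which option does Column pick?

c4

Player I best-responds to each possible Column move:
- c1 → Player I plays M (best of 4, 12, 10); Column gets 0.
- c2 → Player I plays B (best of 10, 6, 12); Column gets 6.
- c3 → Player I plays T (best of 12, 8, 1); Column gets 4.
- c4 → Player I plays M (best of 6, 9, 2); Column gets 12.
- c5 → Player I plays T (best of 7, 4, 2); Column gets 7.
Among 0, 6, 4, 12, 7, the best is 12 at c4. Subgame-perfect outcome: (M, c4) with payoffs (9, 12).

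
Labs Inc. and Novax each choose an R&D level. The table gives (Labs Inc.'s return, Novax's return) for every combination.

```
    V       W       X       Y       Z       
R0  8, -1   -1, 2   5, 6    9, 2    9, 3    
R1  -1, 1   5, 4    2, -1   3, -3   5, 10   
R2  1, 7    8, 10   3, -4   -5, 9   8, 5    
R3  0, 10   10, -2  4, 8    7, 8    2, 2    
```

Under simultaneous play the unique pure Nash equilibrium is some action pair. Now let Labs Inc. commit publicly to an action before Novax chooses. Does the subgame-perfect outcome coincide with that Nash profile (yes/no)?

Solve by backward induction (Labs Inc. leads).
- R0: Novax compares -1, 2, 6, 2, 3 and picks X; Labs Inc. would get 5.
- R1: Novax compares 1, 4, -1, -3, 10 and picks Z; Labs Inc. would get 5.
- R2: Novax compares 7, 10, -4, 9, 5 and picks W; Labs Inc. would get 8.
- R3: Novax compares 10, -2, 8, 8, 2 and picks V; Labs Inc. would get 0.
Among 5, 5, 8, 0, the best is 8 at R2. Subgame-perfect outcome: (R2, W) with payoffs (8, 10).
For the simultaneous game, intersect best replies.
Labs Inc.'s best replies: V→R0; W→R3; X→R0; Y→R0; Z→R0.
Novax's best replies: R0→X; R1→Z; R2→W; R3→V.
Only (R0, X) has each player best-responding; Nash payoffs (5, 6).
Sequential outcome (R2, W) differs from the Nash profile (R0, X).

no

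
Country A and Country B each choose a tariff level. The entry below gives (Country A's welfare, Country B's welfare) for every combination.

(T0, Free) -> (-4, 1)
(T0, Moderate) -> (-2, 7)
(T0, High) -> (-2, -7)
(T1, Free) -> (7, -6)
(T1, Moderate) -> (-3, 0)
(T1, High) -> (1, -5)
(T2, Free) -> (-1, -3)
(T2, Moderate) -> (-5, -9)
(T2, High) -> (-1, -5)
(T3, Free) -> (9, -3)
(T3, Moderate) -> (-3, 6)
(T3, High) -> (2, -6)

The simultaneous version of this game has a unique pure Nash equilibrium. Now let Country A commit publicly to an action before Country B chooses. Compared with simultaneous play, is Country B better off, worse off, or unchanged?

Solve by backward induction (Country A leads).
- T0 → Country B plays Moderate (best of 1, 7, -7); Country A gets -2.
- T1 → Country B plays Moderate (best of -6, 0, -5); Country A gets -3.
- T2 → Country B plays Free (best of -3, -9, -5); Country A gets -1.
- T3 → Country B plays Moderate (best of -3, 6, -6); Country A gets -3.
Among -2, -3, -1, -3, the best is -1 at T2. Subgame-perfect outcome: (T2, Free) with payoffs (-1, -3).
Now find the simultaneous Nash equilibrium.
Country A's best replies: Free→T3; Moderate→T0; High→T3.
Country B's best replies: T0→Moderate; T1→Moderate; T2→Free; T3→Moderate.
Only (T0, Moderate) has each player best-responding; Nash payoffs (-2, 7).
Country B earns -3 sequentially versus 7 at the Nash outcome: worse off.

worse off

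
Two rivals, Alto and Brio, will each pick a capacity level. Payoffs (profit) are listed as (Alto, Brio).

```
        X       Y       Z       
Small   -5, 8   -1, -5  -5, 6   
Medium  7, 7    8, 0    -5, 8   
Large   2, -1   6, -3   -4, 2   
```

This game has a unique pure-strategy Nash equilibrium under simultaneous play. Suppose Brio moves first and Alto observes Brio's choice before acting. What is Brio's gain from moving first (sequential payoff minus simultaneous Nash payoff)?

5

Solve by backward induction (Brio leads).
- X: Alto compares -5, 7, 2 and picks Medium; Brio would get 7.
- Y: Alto compares -1, 8, 6 and picks Medium; Brio would get 0.
- Z: Alto compares -5, -5, -4 and picks Large; Brio would get 2.
Maximizing over 7, 0, 2, Brio chooses X. Subgame-perfect outcome: (Medium, X) with payoffs (7, 7).
For the simultaneous game, intersect best replies.
Alto's best replies: X→Medium; Y→Medium; Z→Large.
Brio's best replies: Small→X; Medium→Z; Large→Z.
Only (Large, Z) has each player best-responding; Nash payoffs (-4, 2).
Brio's commitment gain: 7 − 2 = 5.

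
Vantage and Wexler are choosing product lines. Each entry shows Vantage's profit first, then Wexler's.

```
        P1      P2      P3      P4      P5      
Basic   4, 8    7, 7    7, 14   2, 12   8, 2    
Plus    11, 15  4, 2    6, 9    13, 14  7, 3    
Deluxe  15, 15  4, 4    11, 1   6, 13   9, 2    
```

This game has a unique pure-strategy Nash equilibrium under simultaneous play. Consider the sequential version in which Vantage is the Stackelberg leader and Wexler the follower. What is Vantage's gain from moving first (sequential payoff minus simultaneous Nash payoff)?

0

Backward induction with Vantage moving first.
- Basic: BR = P3, leader payoff 7.
- Plus: BR = P1, leader payoff 11.
- Deluxe: BR = P1, leader payoff 15.
Vantage's induced payoffs are 7, 11, 15, so Vantage commits to Deluxe. Subgame-perfect outcome: (Deluxe, P1) with payoffs (15, 15).
Under simultaneous play:
Vantage's best replies: P1→Deluxe; P2→Basic; P3→Deluxe; P4→Plus; P5→Deluxe.
Wexler's best replies: Basic→P3; Plus→P1; Deluxe→P1.
The unique mutual best reply is (Deluxe, P1), giving (15, 15).
Vantage's commitment gain: 15 − 15 = 0.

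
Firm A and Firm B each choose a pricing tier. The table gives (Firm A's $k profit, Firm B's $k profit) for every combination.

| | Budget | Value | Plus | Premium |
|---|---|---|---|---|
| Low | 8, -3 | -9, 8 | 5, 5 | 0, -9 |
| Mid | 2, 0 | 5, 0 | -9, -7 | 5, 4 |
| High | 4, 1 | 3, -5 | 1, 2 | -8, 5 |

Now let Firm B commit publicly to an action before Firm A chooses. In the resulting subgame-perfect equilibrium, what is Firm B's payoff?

Backward induction with Firm B moving first.
- Budget → Firm A plays Low (best of 8, 2, 4); Firm B gets -3.
- Value → Firm A plays Mid (best of -9, 5, 3); Firm B gets 0.
- Plus → Firm A plays Low (best of 5, -9, 1); Firm B gets 5.
- Premium → Firm A plays Mid (best of 0, 5, -8); Firm B gets 4.
Firm B's induced payoffs are -3, 0, 5, 4, so Firm B commits to Plus. Subgame-perfect outcome: (Low, Plus) with payoffs (5, 5).

5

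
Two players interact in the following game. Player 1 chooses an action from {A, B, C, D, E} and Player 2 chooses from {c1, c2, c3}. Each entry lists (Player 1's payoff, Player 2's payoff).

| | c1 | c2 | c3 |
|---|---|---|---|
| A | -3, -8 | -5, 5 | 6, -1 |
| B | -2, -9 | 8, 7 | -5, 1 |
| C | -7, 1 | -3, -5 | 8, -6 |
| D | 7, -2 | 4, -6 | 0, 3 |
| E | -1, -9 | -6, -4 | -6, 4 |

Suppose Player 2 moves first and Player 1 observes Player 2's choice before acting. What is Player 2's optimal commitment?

c2

Work backward from Player 1's decision.
- c1: Player 1 compares -3, -2, -7, 7, -1 and picks D; Player 2 would get -2.
- c2: Player 1 compares -5, 8, -3, 4, -6 and picks B; Player 2 would get 7.
- c3: Player 1 compares 6, -5, 8, 0, -6 and picks C; Player 2 would get -6.
Player 2's induced payoffs are -2, 7, -6, so Player 2 commits to c2. Subgame-perfect outcome: (B, c2) with payoffs (8, 7).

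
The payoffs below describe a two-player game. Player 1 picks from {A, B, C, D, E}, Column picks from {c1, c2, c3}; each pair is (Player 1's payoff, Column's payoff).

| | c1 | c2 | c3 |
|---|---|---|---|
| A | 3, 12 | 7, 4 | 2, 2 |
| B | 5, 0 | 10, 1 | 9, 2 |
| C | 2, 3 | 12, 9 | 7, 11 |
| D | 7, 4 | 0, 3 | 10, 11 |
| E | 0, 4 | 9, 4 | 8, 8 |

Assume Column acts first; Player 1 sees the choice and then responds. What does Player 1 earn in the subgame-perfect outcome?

10

Player 1 best-responds to each possible Column move:
- c1: BR = D, leader payoff 4.
- c2: BR = C, leader payoff 9.
- c3: BR = D, leader payoff 11.
Maximizing over 4, 9, 11, Column chooses c3. Subgame-perfect outcome: (D, c3) with payoffs (10, 11).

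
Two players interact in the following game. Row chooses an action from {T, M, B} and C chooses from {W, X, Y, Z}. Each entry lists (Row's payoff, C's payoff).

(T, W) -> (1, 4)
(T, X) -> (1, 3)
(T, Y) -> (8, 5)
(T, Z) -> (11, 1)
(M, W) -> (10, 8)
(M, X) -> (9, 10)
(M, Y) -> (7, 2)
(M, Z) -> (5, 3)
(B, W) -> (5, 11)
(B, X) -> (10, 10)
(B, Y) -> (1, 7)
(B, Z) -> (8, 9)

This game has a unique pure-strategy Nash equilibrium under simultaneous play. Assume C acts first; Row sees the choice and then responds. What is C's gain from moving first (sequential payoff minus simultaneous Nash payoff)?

Work backward from Row's decision.
- W: BR = M, leader payoff 8.
- X: BR = B, leader payoff 10.
- Y: BR = T, leader payoff 5.
- Z: BR = T, leader payoff 1.
Maximizing over 8, 10, 5, 1, C chooses X. Subgame-perfect outcome: (B, X) with payoffs (10, 10).
Under simultaneous play:
Row's best replies: W→M; X→B; Y→T; Z→T.
C's best replies: T→Y; M→X; B→W.
The unique mutual best reply is (T, Y), giving (8, 5).
C's commitment gain: 10 − 5 = 5.

5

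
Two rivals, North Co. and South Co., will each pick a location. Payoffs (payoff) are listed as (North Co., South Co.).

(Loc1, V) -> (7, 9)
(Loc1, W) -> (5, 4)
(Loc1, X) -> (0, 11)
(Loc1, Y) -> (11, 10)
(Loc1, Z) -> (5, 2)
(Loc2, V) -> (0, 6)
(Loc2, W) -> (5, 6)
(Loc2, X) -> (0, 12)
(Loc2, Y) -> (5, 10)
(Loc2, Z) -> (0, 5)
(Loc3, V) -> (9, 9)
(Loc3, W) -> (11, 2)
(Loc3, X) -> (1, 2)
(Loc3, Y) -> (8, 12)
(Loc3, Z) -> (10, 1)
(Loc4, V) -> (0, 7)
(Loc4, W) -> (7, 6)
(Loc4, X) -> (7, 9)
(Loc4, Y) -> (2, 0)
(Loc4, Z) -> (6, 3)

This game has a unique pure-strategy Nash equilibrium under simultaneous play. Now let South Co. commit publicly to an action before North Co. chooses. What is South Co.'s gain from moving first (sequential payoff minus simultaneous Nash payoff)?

1

Backward induction with South Co. moving first.
- V: North Co. compares 7, 0, 9, 0 and picks Loc3; South Co. would get 9.
- W: North Co. compares 5, 5, 11, 7 and picks Loc3; South Co. would get 2.
- X: North Co. compares 0, 0, 1, 7 and picks Loc4; South Co. would get 9.
- Y: North Co. compares 11, 5, 8, 2 and picks Loc1; South Co. would get 10.
- Z: North Co. compares 5, 0, 10, 6 and picks Loc3; South Co. would get 1.
Maximizing over 9, 2, 9, 10, 1, South Co. chooses Y. Subgame-perfect outcome: (Loc1, Y) with payoffs (11, 10).
For the simultaneous game, intersect best replies.
North Co.'s best replies: V→Loc3; W→Loc3; X→Loc4; Y→Loc1; Z→Loc3.
South Co.'s best replies: Loc1→X; Loc2→X; Loc3→Y; Loc4→X.
The unique mutual best reply is (Loc4, X), giving (7, 9).
South Co.'s commitment gain: 10 − 9 = 1.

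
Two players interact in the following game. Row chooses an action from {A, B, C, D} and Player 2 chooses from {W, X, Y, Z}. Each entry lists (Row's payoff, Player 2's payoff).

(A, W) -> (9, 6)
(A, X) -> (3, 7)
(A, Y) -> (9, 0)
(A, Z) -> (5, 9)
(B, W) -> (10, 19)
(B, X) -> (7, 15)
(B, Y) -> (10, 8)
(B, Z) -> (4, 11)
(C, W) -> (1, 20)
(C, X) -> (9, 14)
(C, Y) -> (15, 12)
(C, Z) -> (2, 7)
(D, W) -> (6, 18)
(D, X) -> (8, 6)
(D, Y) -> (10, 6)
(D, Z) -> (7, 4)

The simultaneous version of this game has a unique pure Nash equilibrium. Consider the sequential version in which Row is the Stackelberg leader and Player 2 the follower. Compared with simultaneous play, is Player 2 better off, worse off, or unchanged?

unchanged

Work backward from Player 2's decision.
- A: BR = Z, leader payoff 5.
- B: BR = W, leader payoff 10.
- C: BR = W, leader payoff 1.
- D: BR = W, leader payoff 6.
Maximizing over 5, 10, 1, 6, Row chooses B. Subgame-perfect outcome: (B, W) with payoffs (10, 19).
For the simultaneous game, intersect best replies.
Row's best replies: W→B; X→C; Y→C; Z→D.
Player 2's best replies: A→Z; B→W; C→W; D→W.
Only (B, W) has each player best-responding; Nash payoffs (10, 19).
Player 2 earns 19 sequentially versus 19 at the Nash outcome: unchanged.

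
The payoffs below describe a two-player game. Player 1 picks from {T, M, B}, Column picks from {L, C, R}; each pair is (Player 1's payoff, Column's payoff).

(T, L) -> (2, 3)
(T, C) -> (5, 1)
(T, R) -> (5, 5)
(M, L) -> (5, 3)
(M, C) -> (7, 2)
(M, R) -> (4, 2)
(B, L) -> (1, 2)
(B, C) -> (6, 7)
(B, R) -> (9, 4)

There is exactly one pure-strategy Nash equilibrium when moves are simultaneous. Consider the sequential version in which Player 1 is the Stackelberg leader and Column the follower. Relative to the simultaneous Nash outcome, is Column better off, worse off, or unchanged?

better off

Column best-responds to each possible Player 1 move:
- T → Column plays R (best of 3, 1, 5); Player 1 gets 5.
- M → Column plays L (best of 3, 2, 2); Player 1 gets 5.
- B → Column plays C (best of 2, 7, 4); Player 1 gets 6.
Among 5, 5, 6, the best is 6 at B. Subgame-perfect outcome: (B, C) with payoffs (6, 7).
Under simultaneous play:
Player 1's best replies: L→M; C→M; R→B.
Column's best replies: T→R; M→L; B→C.
Only (M, L) has each player best-responding; Nash payoffs (5, 3).
Column earns 7 sequentially versus 3 at the Nash outcome: better off.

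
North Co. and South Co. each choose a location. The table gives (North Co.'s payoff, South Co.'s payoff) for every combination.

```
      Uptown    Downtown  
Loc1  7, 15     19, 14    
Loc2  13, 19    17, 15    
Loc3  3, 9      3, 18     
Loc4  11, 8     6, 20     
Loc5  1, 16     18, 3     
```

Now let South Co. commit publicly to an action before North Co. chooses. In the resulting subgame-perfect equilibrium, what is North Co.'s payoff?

North Co. best-responds to each possible South Co. move:
- Uptown: BR = Loc2, leader payoff 19.
- Downtown: BR = Loc1, leader payoff 14.
South Co.'s induced payoffs are 19, 14, so South Co. commits to Uptown. Subgame-perfect outcome: (Loc2, Uptown) with payoffs (13, 19).

13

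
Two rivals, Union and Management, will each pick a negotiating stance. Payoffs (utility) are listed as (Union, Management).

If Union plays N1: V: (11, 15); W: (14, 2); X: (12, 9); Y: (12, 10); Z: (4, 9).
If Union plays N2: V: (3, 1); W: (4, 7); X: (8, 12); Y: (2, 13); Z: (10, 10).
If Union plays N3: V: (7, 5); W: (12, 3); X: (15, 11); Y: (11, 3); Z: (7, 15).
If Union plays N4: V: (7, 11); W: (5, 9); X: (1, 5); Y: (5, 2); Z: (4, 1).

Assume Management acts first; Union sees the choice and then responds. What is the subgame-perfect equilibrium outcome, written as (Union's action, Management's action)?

(N1, V)

Work backward from Union's decision.
- V: BR = N1, leader payoff 15.
- W: BR = N1, leader payoff 2.
- X: BR = N3, leader payoff 11.
- Y: BR = N1, leader payoff 10.
- Z: BR = N2, leader payoff 10.
Management's induced payoffs are 15, 2, 11, 10, 10, so Management commits to V. Subgame-perfect outcome: (N1, V) with payoffs (11, 15).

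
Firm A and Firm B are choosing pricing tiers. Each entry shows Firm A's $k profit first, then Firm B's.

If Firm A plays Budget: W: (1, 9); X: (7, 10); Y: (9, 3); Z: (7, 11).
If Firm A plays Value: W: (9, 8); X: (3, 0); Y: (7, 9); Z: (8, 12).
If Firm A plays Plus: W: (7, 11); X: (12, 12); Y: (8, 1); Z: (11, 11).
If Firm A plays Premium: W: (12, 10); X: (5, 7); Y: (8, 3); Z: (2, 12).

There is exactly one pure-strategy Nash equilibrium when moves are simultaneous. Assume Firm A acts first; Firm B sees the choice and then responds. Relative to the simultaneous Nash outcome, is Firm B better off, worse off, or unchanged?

Solve by backward induction (Firm A leads).
- Budget → Firm B plays Z (best of 9, 10, 3, 11); Firm A gets 7.
- Value → Firm B plays Z (best of 8, 0, 9, 12); Firm A gets 8.
- Plus → Firm B plays X (best of 11, 12, 1, 11); Firm A gets 12.
- Premium → Firm B plays Z (best of 10, 7, 3, 12); Firm A gets 2.
Among 7, 8, 12, 2, the best is 12 at Plus. Subgame-perfect outcome: (Plus, X) with payoffs (12, 12).
Now find the simultaneous Nash equilibrium.
Firm A's best replies: W→Premium; X→Plus; Y→Budget; Z→Plus.
Firm B's best replies: Budget→Z; Value→Z; Plus→X; Premium→Z.
Only (Plus, X) has each player best-responding; Nash payoffs (12, 12).
Firm B earns 12 sequentially versus 12 at the Nash outcome: unchanged.

unchanged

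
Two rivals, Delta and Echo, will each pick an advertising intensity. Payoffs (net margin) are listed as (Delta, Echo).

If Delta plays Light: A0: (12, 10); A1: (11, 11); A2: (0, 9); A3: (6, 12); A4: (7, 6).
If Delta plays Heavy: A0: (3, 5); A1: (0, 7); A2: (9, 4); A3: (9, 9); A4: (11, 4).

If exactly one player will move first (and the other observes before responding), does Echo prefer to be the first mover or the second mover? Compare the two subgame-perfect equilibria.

first

If Delta leads: Echo's best replies are Light→A3, Heavy→A3; Delta's induced payoffs 6, 9; outcome (Heavy, A3), payoffs (9, 9).
If Echo leads: Delta's best replies are A0→Light, A1→Light, A2→Heavy, A3→Heavy, A4→Heavy; Echo's induced payoffs 10, 11, 4, 9, 4; outcome (Light, A1), payoffs (11, 11).
Echo gets 11 moving first and 9 moving second, so Echo prefers to move first.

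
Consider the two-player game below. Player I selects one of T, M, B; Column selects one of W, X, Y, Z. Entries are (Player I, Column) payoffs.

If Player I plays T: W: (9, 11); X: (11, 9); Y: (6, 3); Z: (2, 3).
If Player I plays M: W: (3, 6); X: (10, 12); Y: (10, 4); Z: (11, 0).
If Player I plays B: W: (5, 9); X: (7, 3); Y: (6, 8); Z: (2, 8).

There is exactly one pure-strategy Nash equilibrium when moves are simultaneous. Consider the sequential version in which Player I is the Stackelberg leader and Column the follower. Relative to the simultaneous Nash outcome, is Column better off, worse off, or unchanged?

better off

Solve by backward induction (Player I leads).
- T: BR = W, leader payoff 9.
- M: BR = X, leader payoff 10.
- B: BR = W, leader payoff 5.
Maximizing over 9, 10, 5, Player I chooses M. Subgame-perfect outcome: (M, X) with payoffs (10, 12).
For the simultaneous game, intersect best replies.
Player I's best replies: W→T; X→T; Y→M; Z→M.
Column's best replies: T→W; M→X; B→W.
The unique mutual best reply is (T, W), giving (9, 11).
Column earns 12 sequentially versus 11 at the Nash outcome: better off.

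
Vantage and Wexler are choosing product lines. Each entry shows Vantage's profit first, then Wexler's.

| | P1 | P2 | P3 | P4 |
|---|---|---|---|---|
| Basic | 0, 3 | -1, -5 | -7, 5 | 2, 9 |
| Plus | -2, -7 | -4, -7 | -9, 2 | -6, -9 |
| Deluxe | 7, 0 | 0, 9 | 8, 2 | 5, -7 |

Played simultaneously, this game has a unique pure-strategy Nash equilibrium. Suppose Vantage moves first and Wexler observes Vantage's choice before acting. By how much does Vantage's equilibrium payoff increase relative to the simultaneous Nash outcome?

2

Backward induction with Vantage moving first.
- Basic → Wexler plays P4 (best of 3, -5, 5, 9); Vantage gets 2.
- Plus → Wexler plays P3 (best of -7, -7, 2, -9); Vantage gets -9.
- Deluxe → Wexler plays P2 (best of 0, 9, 2, -7); Vantage gets 0.
Vantage's induced payoffs are 2, -9, 0, so Vantage commits to Basic. Subgame-perfect outcome: (Basic, P4) with payoffs (2, 9).
For the simultaneous game, intersect best replies.
Vantage's best replies: P1→Deluxe; P2→Deluxe; P3→Deluxe; P4→Deluxe.
Wexler's best replies: Basic→P4; Plus→P3; Deluxe→P2.
Only (Deluxe, P2) has each player best-responding; Nash payoffs (0, 9).
Vantage's commitment gain: 2 − 0 = 2.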